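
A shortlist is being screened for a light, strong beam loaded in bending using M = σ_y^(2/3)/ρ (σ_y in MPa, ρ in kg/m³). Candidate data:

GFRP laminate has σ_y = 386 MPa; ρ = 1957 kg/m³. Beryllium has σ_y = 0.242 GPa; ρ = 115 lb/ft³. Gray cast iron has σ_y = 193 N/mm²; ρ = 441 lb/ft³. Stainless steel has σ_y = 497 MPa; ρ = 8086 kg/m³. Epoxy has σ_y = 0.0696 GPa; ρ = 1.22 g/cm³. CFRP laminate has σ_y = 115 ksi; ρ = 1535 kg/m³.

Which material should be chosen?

Convert each candidate to consistent units, then evaluate M:
  GFRP laminate: σ_y = 386.0 MPa, ρ = 1957 kg/m³
  beryllium: σ_y = 242.0 MPa, ρ = 1842 kg/m³
  gray cast iron: σ_y = 193.0 MPa, ρ = 7064 kg/m³
  stainless steel: σ_y = 497.0 MPa, ρ = 8086 kg/m³
  epoxy: σ_y = 69.60 MPa, ρ = 1220 kg/m³
  CFRP laminate: σ_y = 792.9 MPa, ρ = 1535 kg/m³
  CFRP laminate: M = 55.8×10⁻³
  GFRP laminate: M = 27.1×10⁻³
  beryllium: M = 21.1×10⁻³
  epoxy: M = 13.9×10⁻³
  stainless steel: M = 7.76×10⁻³
  gray cast iron: M = 4.73×10⁻³
Highest index: CFRP laminate.

CFRP laminate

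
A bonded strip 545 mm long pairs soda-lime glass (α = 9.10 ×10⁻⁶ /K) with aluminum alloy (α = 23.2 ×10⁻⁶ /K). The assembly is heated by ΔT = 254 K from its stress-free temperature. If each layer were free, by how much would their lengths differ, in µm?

1950 µm

Δα = |9.10 − 23.2|×10⁻⁶/K = 14.1×10⁻⁶/K.
ΔL_mismatch = Δα·L·ΔT = 14.1×10⁻⁶ × 545.0 mm × 254.0 K = 1950 µm.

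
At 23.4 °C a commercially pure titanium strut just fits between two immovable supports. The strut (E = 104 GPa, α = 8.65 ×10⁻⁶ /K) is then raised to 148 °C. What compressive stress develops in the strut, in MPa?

112 MPa

ΔT = 124.6 K. Constrained thermal stress σ = E·α·ΔT = 104.0×10³ MPa × 8.65×10⁻⁶ × 124.6 = 112 MPa (compressive).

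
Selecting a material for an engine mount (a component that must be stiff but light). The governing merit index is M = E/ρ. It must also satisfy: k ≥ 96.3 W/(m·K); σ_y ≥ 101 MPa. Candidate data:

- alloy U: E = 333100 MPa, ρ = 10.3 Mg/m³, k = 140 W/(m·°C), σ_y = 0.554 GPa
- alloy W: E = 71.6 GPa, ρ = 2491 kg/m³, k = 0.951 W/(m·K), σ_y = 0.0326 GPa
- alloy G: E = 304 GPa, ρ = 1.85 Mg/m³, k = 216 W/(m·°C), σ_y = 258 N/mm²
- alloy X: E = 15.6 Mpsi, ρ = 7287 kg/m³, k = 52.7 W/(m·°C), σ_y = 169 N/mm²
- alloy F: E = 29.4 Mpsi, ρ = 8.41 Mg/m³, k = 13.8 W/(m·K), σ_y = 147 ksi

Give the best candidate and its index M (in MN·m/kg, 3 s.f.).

Screen on constraints: k ≥ 96.3 W/(m·K); σ_y ≥ 101 MPa. Survivors: alloy U, alloy G.
Putting every candidate on a common basis:
  alloy U: E = 333.1 GPa, ρ = 10300 kg/m³
  alloy G: E = 304.0 GPa, ρ = 1850 kg/m³
  alloy G: M = 164 MN·m/kg
  alloy U: M = 32.3 MN·m/kg
Highest index: alloy G.

alloy G, M = 164 MN·m/kg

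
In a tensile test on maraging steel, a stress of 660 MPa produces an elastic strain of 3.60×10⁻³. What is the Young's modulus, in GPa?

183 GPa

E = σ/ε = 660 MPa / 3.60×10⁻³ = 183300 MPa = 183 GPa.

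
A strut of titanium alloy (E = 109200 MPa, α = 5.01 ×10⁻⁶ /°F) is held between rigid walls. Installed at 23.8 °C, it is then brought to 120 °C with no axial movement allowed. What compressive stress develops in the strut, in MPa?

94.7 MPa

E = 109200 MPa = 109.2 GPa.
α = 5.01×10⁻⁶/°F × 9/5 = 9.02×10⁻⁶/K.
ΔT = 96.20 K. Constrained thermal stress σ = E·α·ΔT = 109.2×10³ MPa × 9.02×10⁻⁶ × 96.20 = 94.7 MPa (compressive).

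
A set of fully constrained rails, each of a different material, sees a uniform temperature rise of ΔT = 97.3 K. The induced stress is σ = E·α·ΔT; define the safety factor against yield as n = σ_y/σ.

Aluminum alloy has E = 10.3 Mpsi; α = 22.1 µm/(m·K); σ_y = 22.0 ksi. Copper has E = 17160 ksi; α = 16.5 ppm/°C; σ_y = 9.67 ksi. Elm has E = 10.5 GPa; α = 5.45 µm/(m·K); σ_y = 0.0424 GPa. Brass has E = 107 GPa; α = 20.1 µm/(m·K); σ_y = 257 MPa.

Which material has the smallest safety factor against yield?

copper

Per material, after unit conversion:
  aluminum alloy: E = 71.02, α = 22.1, σ_y = 151.7 → σ = 153 MPa, n = 0.993
  copper: E = 118.3, α = 16.5, σ_y = 66.67 → σ = 190 MPa, n = 0.351
  elm: E = 10.50, α = 5.45, σ_y = 42.40 → σ = 5.57 MPa, n = 7.61
  brass: E = 107.0, α = 20.1, σ_y = 257.0 → σ = 209 MPa, n = 1.23
The minimum is copper at n = 0.351.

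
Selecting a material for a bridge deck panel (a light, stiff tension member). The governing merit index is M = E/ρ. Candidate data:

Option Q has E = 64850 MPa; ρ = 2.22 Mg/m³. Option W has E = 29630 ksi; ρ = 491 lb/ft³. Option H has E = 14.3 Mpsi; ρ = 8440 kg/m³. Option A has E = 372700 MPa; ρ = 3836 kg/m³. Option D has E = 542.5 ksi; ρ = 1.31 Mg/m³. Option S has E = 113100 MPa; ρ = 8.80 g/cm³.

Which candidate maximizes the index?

option A

Normalizing units and computing the index:
  option Q: E = 64.85 GPa, ρ = 2220 kg/m³
  option W: E = 204.3 GPa, ρ = 7865 kg/m³
  option H: E = 98.60 GPa, ρ = 8440 kg/m³
  option A: E = 372.7 GPa, ρ = 3836 kg/m³
  option D: E = 3.740 GPa, ρ = 1310 kg/m³
  option S: E = 113.1 GPa, ρ = 8800 kg/m³
  option A: M = 97.2 MN·m/kg
  option Q: M = 29.2 MN·m/kg
  option W: M = 26.0 MN·m/kg
  option S: M = 12.9 MN·m/kg
  option H: M = 11.7 MN·m/kg
  option D: M = 2.86 MN·m/kg
Option A has the largest M.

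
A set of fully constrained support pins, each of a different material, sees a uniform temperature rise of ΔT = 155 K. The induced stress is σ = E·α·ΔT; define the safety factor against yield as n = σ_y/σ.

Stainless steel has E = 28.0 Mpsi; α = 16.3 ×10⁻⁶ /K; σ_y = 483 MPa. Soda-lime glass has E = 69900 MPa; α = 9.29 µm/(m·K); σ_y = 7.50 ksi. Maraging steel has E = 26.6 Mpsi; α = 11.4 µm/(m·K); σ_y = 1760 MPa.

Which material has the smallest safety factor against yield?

soda-lime glass

With everything in SI (GPa, ×10⁻⁶/K, MPa):
  stainless steel: E = 193.1, α = 16.3, σ_y = 483.0 → σ = 488 MPa, n = 0.990
  soda-lime glass: E = 69.90, α = 9.29, σ_y = 51.71 → σ = 101 MPa, n = 0.514
  maraging steel: E = 183.4, α = 11.4, σ_y = 1760 → σ = 324 MPa, n = 5.43
Soda-lime glass has the lowest safety factor, n = 0.514.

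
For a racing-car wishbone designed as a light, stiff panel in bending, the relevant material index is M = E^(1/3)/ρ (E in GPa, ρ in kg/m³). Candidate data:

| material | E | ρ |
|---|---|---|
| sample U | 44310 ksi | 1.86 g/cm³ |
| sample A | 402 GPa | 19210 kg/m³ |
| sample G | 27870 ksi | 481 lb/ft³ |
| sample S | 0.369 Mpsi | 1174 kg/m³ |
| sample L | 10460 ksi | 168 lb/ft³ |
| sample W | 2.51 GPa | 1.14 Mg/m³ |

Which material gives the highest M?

Normalizing units and computing the index:
  sample U: E = 305.5 GPa, ρ = 1860 kg/m³
  sample A: E = 402.0 GPa, ρ = 19210 kg/m³
  sample G: E = 192.2 GPa, ρ = 7705 kg/m³
  sample S: E = 2.544 GPa, ρ = 1174 kg/m³
  sample L: E = 72.12 GPa, ρ = 2691 kg/m³
  sample W: E = 2.510 GPa, ρ = 1140 kg/m³
  sample U: M = 3.62×10⁻³
  sample L: M = 1.55×10⁻³
  sample W: M = 1.19×10⁻³
  sample S: M = 1.16×10⁻³
  sample G: M = 0.749×10⁻³
  sample A: M = 0.384×10⁻³
Sample U has the largest M.

sample U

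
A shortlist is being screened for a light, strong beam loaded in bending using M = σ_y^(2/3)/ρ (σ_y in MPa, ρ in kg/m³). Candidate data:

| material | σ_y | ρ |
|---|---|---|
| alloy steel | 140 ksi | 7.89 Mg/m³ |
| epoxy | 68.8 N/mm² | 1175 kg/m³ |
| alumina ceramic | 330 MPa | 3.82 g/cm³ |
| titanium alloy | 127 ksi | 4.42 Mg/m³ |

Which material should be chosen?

titanium alloy

Convert each candidate to consistent units, then evaluate M:
  alloy steel: σ_y = 965.3 MPa, ρ = 7890 kg/m³
  epoxy: σ_y = 68.80 MPa, ρ = 1175 kg/m³
  alumina ceramic: σ_y = 330.0 MPa, ρ = 3820 kg/m³
  titanium alloy: σ_y = 875.6 MPa, ρ = 4420 kg/m³
  titanium alloy: M = 20.7×10⁻³
  epoxy: M = 14.3×10⁻³
  alumina ceramic: M = 12.5×10⁻³
  alloy steel: M = 12.4×10⁻³
Titanium alloy ranks first.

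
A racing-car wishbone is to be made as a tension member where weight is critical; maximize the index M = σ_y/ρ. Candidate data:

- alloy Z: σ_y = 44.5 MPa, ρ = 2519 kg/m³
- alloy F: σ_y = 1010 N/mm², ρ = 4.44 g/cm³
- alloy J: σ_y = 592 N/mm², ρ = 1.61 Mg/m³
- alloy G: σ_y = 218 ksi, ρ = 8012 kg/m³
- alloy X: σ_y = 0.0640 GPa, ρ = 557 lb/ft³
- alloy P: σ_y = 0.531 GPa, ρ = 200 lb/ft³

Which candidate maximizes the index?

In SI units:
  alloy Z: σ_y = 44.50 MPa, ρ = 2519 kg/m³
  alloy F: σ_y = 1010 MPa, ρ = 4440 kg/m³
  alloy J: σ_y = 592.0 MPa, ρ = 1610 kg/m³
  alloy G: σ_y = 1503 MPa, ρ = 8012 kg/m³
  alloy X: σ_y = 64.00 MPa, ρ = 8922 kg/m³
  alloy P: σ_y = 531.0 MPa, ρ = 3204 kg/m³
  alloy J: M = 368 kN·m/kg
  alloy F: M = 227 kN·m/kg
  alloy G: M = 188 kN·m/kg
  alloy P: M = 166 kN·m/kg
  alloy Z: M = 17.7 kN·m/kg
  alloy X: M = 7.17 kN·m/kg
The maximum is for alloy J.

alloy J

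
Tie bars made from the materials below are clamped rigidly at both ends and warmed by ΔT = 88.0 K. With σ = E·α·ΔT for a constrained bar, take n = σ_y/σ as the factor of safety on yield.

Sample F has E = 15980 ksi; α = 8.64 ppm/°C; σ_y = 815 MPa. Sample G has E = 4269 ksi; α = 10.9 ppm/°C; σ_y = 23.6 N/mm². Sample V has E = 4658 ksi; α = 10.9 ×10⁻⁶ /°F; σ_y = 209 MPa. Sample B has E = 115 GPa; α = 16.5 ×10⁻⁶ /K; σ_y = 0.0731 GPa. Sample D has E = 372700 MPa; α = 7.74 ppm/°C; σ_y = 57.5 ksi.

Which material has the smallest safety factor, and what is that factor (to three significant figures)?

sample B, n = 0.438

Per material, after unit conversion:
  sample F: E = 110.2, α = 8.64, σ_y = 815.0 → σ = 83.8 MPa, n = 9.73
  sample G: E = 29.43, α = 10.9, σ_y = 23.60 → σ = 28.2 MPa, n = 0.836
  sample V: E = 32.12, α = 19.6, σ_y = 209.0 → σ = 55.4 MPa, n = 3.77
  sample B: E = 115.0, α = 16.5, σ_y = 73.10 → σ = 167 MPa, n = 0.438
  sample D: E = 372.7, α = 7.74, σ_y = 396.4 → σ = 254 MPa, n = 1.56
Sample B has the lowest safety factor, n = 0.438.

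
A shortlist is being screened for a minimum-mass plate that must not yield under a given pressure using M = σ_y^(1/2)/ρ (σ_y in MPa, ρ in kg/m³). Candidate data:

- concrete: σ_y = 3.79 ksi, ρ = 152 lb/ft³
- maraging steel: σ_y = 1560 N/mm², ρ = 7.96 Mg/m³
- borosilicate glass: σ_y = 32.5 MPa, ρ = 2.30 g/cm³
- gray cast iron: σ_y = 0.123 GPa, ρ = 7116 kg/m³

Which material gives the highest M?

Putting every candidate on a common basis:
  concrete: σ_y = 26.13 MPa, ρ = 2435 kg/m³
  maraging steel: σ_y = 1560 MPa, ρ = 7960 kg/m³
  borosilicate glass: σ_y = 32.50 MPa, ρ = 2300 kg/m³
  gray cast iron: σ_y = 123.0 MPa, ρ = 7116 kg/m³
  maraging steel: M = 4.96×10⁻³
  borosilicate glass: M = 2.48×10⁻³
  concrete: M = 2.10×10⁻³
  gray cast iron: M = 1.56×10⁻³
Highest index: maraging steel.

maraging steel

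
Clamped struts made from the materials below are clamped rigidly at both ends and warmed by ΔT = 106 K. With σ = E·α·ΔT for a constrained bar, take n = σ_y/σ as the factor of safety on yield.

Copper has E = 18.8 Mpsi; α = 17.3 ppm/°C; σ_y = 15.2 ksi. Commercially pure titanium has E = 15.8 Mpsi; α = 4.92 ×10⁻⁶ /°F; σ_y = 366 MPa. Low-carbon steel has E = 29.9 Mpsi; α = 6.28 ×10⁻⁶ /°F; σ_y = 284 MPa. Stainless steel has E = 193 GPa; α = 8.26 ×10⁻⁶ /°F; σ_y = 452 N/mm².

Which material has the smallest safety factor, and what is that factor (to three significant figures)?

copper, n = 0.441

With everything in SI (GPa, ×10⁻⁶/K, MPa):
  copper: E = 129.6, α = 17.3, σ_y = 104.8 → σ = 238 MPa, n = 0.441
  commercially pure titanium: E = 108.9, α = 8.86, σ_y = 366.0 → σ = 102 MPa, n = 3.58
  low-carbon steel: E = 206.2, α = 11.3, σ_y = 284.0 → σ = 247 MPa, n = 1.15
  stainless steel: E = 193.0, α = 14.9, σ_y = 452.0 → σ = 304 MPa, n = 1.49
Smallest n: copper with n = 0.441.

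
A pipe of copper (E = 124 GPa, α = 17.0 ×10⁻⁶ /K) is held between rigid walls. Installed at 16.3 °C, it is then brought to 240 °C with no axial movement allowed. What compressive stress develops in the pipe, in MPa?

472 MPa

ΔT = 223.7 K. Constrained thermal stress σ = E·α·ΔT = 124.0×10³ MPa × 17.0×10⁻⁶ × 223.7 = 472 MPa (compressive).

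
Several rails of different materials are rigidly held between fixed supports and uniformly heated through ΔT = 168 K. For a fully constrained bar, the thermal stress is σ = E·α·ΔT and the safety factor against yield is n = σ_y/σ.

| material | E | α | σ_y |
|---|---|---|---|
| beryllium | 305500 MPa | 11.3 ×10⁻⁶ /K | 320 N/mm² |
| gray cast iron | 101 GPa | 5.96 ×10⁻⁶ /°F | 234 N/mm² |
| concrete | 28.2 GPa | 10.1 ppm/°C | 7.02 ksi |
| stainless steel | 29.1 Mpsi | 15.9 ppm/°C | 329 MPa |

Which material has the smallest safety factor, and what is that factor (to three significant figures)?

beryllium, n = 0.552

With everything in SI (GPa, ×10⁻⁶/K, MPa):
  beryllium: E = 305.5, α = 11.3, σ_y = 320.0 → σ = 580 MPa, n = 0.552
  gray cast iron: E = 101.0, α = 10.7, σ_y = 234.0 → σ = 182 MPa, n = 1.29
  concrete: E = 28.20, α = 10.1, σ_y = 48.40 → σ = 47.8 MPa, n = 1.01
  stainless steel: E = 200.6, α = 15.9, σ_y = 329.0 → σ = 536 MPa, n = 0.614
Beryllium has the lowest safety factor, n = 0.552.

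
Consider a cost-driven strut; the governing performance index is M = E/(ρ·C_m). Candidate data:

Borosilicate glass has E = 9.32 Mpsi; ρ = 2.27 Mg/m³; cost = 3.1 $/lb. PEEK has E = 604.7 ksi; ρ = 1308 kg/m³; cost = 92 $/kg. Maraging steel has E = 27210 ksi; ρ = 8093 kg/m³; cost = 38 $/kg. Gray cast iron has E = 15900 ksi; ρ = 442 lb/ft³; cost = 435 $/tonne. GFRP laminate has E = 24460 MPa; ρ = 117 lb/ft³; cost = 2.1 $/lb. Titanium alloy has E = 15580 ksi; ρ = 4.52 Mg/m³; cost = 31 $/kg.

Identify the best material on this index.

Putting every candidate on a common basis:
  borosilicate glass: E = 64.26 GPa, ρ = 2270 kg/m³, cost = 6.834 $/kg
  PEEK: E = 4.169 GPa, ρ = 1308 kg/m³, cost = 92.00 $/kg
  maraging steel: E = 187.6 GPa, ρ = 8093 kg/m³, cost = 38.00 $/kg
  gray cast iron: E = 109.6 GPa, ρ = 7080 kg/m³, cost = 0.4350 $/kg
  GFRP laminate: E = 24.46 GPa, ρ = 1874 kg/m³, cost = 4.630 $/kg
  titanium alloy: E = 107.4 GPa, ρ = 4520 kg/m³, cost = 31.00 $/kg
  gray cast iron: M = 35.6 MN·m per $
  borosilicate glass: M = 4.14 MN·m per $
  GFRP laminate: M = 2.82 MN·m per $
  titanium alloy: M = 0.767 MN·m per $
  maraging steel: M = 0.610 MN·m per $
  PEEK: M = 0.0346 MN·m per $
The maximum is for gray cast iron.

gray cast iron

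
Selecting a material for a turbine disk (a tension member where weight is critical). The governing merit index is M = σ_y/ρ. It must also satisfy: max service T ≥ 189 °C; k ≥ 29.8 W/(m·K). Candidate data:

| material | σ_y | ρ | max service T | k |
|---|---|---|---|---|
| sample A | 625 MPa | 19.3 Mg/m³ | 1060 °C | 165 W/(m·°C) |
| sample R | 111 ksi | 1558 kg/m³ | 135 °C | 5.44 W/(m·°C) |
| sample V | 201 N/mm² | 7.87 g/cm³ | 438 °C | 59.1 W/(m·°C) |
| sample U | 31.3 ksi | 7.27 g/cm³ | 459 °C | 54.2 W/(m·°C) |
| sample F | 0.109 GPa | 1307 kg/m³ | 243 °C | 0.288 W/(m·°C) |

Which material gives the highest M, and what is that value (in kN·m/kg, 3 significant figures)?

sample A, M = 32.4 kN·m/kg

Screen on constraints: max service T ≥ 189 °C; k ≥ 29.8 W/(m·K). Survivors: sample A, sample V, sample U.
Normalizing units and computing the index:
  sample A: σ_y = 625.0 MPa, ρ = 19300 kg/m³
  sample V: σ_y = 201.0 MPa, ρ = 7870 kg/m³
  sample U: σ_y = 215.8 MPa, ρ = 7270 kg/m³
  sample A: M = 32.4 kN·m/kg
  sample U: M = 29.7 kN·m/kg
  sample V: M = 25.5 kN·m/kg
Sample A has the largest M.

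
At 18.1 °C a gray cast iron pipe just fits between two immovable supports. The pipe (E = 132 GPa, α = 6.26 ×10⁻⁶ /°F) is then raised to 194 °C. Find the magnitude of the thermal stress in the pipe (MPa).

262 MPa

α = 6.26×10⁻⁶/°F × 9/5 = 11.3×10⁻⁶/K.
ΔT = 175.9 K. Constrained thermal stress σ = E·α·ΔT = 132.0×10³ MPa × 11.3×10⁻⁶ × 175.9 = 262 MPa (compressive).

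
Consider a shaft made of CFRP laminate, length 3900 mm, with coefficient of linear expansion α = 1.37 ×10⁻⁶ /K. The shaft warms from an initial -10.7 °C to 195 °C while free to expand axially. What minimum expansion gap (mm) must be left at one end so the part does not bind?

1.10 mm

ΔT = 195 − (-10.7) = 205.7 K.
ΔL = α·L₀·ΔT = 1.37×10⁻⁶ × 3900 mm × 205.7 K = 1.10 mm.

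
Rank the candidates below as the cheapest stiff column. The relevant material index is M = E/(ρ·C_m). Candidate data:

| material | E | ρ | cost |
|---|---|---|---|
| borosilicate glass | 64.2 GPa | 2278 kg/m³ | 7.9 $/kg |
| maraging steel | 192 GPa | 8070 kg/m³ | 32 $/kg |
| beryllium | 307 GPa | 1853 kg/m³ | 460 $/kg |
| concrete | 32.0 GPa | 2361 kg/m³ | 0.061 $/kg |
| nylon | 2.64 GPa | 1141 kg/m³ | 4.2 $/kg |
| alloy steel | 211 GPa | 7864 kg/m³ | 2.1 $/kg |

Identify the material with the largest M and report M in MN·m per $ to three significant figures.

concrete, M = 222 MN·m per $

Per-candidate index values:
  concrete: M = 222 MN·m per $
  alloy steel: M = 12.8 MN·m per $
  borosilicate glass: M = 3.57 MN·m per $
  maraging steel: M = 0.743 MN·m per $
  nylon: M = 0.551 MN·m per $
  beryllium: M = 0.360 MN·m per $
Concrete ranks first.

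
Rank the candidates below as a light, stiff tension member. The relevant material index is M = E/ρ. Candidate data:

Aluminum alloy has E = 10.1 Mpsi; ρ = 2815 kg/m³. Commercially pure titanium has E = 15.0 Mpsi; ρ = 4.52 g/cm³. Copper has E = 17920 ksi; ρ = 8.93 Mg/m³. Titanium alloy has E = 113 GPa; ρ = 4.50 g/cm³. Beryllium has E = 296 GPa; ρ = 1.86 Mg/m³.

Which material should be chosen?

Convert each candidate to consistent units, then evaluate M:
  aluminum alloy: E = 69.64 GPa, ρ = 2815 kg/m³
  commercially pure titanium: E = 103.4 GPa, ρ = 4520 kg/m³
  copper: E = 123.6 GPa, ρ = 8930 kg/m³
  titanium alloy: E = 113.0 GPa, ρ = 4500 kg/m³
  beryllium: E = 296.0 GPa, ρ = 1860 kg/m³
  beryllium: M = 159 MN·m/kg
  titanium alloy: M = 25.1 MN·m/kg
  aluminum alloy: M = 24.7 MN·m/kg
  commercially pure titanium: M = 22.9 MN·m/kg
  copper: M = 13.8 MN·m/kg
Beryllium has the largest M.

beryllium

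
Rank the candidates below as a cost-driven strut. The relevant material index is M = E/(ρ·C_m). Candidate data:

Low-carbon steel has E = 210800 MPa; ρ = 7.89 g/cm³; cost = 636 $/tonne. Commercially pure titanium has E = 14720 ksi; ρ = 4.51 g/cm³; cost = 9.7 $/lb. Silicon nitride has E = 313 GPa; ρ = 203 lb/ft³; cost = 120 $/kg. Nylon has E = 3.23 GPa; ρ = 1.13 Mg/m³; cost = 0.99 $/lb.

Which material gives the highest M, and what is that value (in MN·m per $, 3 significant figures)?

In SI units:
  low-carbon steel: E = 210.8 GPa, ρ = 7890 kg/m³, cost = 0.6360 $/kg
  commercially pure titanium: E = 101.5 GPa, ρ = 4510 kg/m³, cost = 21.38 $/kg
  silicon nitride: E = 313.0 GPa, ρ = 3252 kg/m³, cost = 120.0 $/kg
  nylon: E = 3.230 GPa, ρ = 1130 kg/m³, cost = 2.183 $/kg
  low-carbon steel: M = 42.0 MN·m per $
  nylon: M = 1.31 MN·m per $
  commercially pure titanium: M = 1.05 MN·m per $
  silicon nitride: M = 0.802 MN·m per $
Low-carbon steel has the largest M.

low-carbon steel, M = 42.0 MN·m per $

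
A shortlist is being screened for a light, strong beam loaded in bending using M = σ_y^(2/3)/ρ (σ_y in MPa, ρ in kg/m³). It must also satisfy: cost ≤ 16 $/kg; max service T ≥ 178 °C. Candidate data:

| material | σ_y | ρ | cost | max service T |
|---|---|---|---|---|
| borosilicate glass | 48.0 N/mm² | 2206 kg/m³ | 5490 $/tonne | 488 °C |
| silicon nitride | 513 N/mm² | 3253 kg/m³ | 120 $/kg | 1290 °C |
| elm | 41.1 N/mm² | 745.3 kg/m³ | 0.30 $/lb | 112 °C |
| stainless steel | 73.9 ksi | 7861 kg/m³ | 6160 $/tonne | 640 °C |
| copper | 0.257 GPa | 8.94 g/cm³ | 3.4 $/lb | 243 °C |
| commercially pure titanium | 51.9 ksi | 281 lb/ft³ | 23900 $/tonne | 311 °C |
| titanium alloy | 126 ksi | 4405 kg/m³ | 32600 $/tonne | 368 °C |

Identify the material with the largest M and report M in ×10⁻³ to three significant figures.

stainless steel, M = 8.12×10⁻³

Screen on constraints: cost ≤ 16 $/kg; max service T ≥ 178 °C. Survivors: borosilicate glass, stainless steel, copper.
Putting every candidate on a common basis:
  borosilicate glass: σ_y = 48.00 MPa, ρ = 2206 kg/m³
  stainless steel: σ_y = 509.5 MPa, ρ = 7861 kg/m³
  copper: σ_y = 257.0 MPa, ρ = 8940 kg/m³
  stainless steel: M = 8.12×10⁻³
  borosilicate glass: M = 5.99×10⁻³
  copper: M = 4.52×10⁻³
Stainless steel ranks first.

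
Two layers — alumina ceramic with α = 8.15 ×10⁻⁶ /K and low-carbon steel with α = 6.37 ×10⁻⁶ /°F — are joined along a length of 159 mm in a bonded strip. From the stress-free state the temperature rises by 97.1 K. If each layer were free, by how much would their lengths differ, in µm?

low-carbon steel: α = 6.37×10⁻⁶/°F × 9/5 = 11.5×10⁻⁶/K.
Δα = |8.15 − 11.5|×10⁻⁶/K = 3.32×10⁻⁶/K.
ΔL_mismatch = Δα·L·ΔT = 3.32×10⁻⁶ × 159.0 mm × 97.1 K = 51.2 µm.

51.2 µm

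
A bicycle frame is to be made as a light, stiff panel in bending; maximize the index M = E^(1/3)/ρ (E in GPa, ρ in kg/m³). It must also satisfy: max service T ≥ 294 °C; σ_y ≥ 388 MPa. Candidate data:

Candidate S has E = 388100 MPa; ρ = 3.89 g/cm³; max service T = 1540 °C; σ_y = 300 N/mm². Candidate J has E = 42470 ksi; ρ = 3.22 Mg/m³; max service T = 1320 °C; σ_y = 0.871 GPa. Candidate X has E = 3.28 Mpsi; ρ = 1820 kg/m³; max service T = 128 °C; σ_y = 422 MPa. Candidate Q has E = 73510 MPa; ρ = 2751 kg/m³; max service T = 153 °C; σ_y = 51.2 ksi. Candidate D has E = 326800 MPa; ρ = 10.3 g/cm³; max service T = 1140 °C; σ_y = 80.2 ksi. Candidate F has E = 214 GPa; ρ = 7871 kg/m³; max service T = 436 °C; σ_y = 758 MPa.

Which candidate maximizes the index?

Screen on constraints: max service T ≥ 294 °C; σ_y ≥ 388 MPa. Survivors: candidate J, candidate D, candidate F.
Convert each candidate to consistent units, then evaluate M:
  candidate J: E = 292.8 GPa, ρ = 3220 kg/m³
  candidate D: E = 326.8 GPa, ρ = 10300 kg/m³
  candidate F: E = 214.0 GPa, ρ = 7871 kg/m³
  candidate J: M = 2.06×10⁻³
  candidate F: M = 0.760×10⁻³
  candidate D: M = 0.669×10⁻³
Highest index: candidate J.

candidate J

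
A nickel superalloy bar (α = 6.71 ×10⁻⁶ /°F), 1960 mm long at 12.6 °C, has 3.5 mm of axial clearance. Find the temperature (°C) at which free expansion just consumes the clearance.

α = 6.71×10⁻⁶/°F × 9/5 = 12.1×10⁻⁶/K.
α·L₀·ΔT = 3.5 mm ⇒ ΔT = 3.5 / (12.1×10⁻⁶ × 1960.0) = 147.8 K.
T = 12.6 + 147.8 = 160.4 °C.

160 °C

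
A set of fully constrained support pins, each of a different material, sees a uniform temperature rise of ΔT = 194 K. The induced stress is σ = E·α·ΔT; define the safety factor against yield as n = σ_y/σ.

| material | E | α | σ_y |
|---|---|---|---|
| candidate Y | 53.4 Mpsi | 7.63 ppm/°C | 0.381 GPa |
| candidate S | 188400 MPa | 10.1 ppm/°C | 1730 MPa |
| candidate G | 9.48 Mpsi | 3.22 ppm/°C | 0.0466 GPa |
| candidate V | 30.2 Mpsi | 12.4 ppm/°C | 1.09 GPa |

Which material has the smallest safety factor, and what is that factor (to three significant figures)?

In consistent units (E in GPa, α in ×10⁻⁶/K, σ_y in MPa):
  candidate Y: E = 368.2, α = 7.63, σ_y = 381.0 → σ = 545 MPa, n = 0.699
  candidate S: E = 188.4, α = 10.1, σ_y = 1730 → σ = 369 MPa, n = 4.69
  candidate G: E = 65.36, α = 3.22, σ_y = 46.60 → σ = 40.8 MPa, n = 1.14
  candidate V: E = 208.2, α = 12.4, σ_y = 1090 → σ = 501 MPa, n = 2.18
Candidate Y has the lowest safety factor, n = 0.699.

candidate Y, n = 0.699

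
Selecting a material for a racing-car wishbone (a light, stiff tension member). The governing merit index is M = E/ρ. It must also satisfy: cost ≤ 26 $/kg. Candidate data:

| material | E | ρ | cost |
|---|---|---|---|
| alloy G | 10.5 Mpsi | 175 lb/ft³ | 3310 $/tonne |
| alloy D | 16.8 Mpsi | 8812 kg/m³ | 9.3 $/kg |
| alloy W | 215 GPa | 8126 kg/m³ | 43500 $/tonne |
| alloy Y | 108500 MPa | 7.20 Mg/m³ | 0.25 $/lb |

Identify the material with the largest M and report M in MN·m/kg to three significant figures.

alloy G, M = 25.8 MN·m/kg

Screen on constraints: cost ≤ 26 $/kg. Survivors: alloy G, alloy D, alloy Y.
In SI units:
  alloy G: E = 72.39 GPa, ρ = 2803 kg/m³
  alloy D: E = 115.8 GPa, ρ = 8812 kg/m³
  alloy Y: E = 108.5 GPa, ρ = 7200 kg/m³
  alloy G: M = 25.8 MN·m/kg
  alloy Y: M = 15.1 MN·m/kg
  alloy D: M = 13.1 MN·m/kg
Highest index: alloy G.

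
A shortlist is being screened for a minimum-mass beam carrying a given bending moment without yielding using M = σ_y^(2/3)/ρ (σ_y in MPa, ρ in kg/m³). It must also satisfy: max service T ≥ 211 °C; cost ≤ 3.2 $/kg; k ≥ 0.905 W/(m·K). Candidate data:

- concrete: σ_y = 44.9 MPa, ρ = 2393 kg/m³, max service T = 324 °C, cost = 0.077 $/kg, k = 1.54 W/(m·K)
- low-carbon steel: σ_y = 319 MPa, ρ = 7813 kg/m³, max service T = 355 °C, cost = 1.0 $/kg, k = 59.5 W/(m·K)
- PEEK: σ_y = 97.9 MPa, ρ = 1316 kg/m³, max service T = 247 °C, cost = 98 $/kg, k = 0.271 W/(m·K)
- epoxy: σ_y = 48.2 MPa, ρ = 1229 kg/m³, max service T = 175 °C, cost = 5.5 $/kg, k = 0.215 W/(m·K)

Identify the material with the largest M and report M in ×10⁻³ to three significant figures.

Screen on constraints: max service T ≥ 211 °C; cost ≤ 3.2 $/kg; k ≥ 0.905 W/(m·K). Survivors: concrete, low-carbon steel.
Per-candidate index values:
  low-carbon steel: M = 5.98×10⁻³
  concrete: M = 5.28×10⁻³
Low-carbon steel has the largest M.

low-carbon steel, M = 5.98×10⁻³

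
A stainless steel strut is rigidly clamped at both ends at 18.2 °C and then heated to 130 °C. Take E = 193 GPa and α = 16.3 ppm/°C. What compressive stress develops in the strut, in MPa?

352 MPa

ΔT = 111.8 K. Constrained thermal stress σ = E·α·ΔT = 193.0×10³ MPa × 16.3×10⁻⁶ × 111.8 = 352 MPa (compressive).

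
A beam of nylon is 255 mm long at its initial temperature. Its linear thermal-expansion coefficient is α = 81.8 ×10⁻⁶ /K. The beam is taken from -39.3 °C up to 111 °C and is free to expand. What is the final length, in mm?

258.14 mm

ΔT = 111 − (-39.3) = 150.3 K.
ΔL = α·L₀·ΔT = 81.8×10⁻⁶ × 255 mm × 150.3 K = 3.14 mm.
L = L₀ + ΔL = 255 + 3.14 = 258.14 mm.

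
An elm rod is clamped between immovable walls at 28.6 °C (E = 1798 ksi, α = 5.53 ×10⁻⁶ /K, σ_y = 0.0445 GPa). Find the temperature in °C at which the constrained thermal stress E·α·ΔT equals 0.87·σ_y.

593 °C

E = 1798 ksi = 12.40 GPa.
σ_y = 0.0445 GPa = 44.50 MPa.
E·α·ΔT = 38.71 MPa ⇒ ΔT = 38.71 / (12.40×10³ × 5.53×10⁻⁶) = 564.7 K.
T = 28.6 + 564.7 = 593.3 °C.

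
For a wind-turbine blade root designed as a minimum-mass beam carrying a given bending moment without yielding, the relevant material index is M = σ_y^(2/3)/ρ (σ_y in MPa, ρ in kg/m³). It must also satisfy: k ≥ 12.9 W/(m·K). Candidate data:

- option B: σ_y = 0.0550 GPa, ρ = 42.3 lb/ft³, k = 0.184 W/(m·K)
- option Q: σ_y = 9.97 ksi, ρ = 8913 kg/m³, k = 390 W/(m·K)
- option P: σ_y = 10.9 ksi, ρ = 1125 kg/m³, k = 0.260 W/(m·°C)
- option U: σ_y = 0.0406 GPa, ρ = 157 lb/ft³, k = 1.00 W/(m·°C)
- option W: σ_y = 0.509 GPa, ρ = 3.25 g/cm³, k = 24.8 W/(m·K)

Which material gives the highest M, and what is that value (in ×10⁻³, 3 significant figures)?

option W, M = 19.6×10⁻³

Screen on constraints: k ≥ 12.9 W/(m·K). Survivors: option Q, option W.
In SI units:
  option Q: σ_y = 68.74 MPa, ρ = 8913 kg/m³
  option W: σ_y = 509.0 MPa, ρ = 3250 kg/m³
  option W: M = 19.6×10⁻³
  option Q: M = 1.88×10⁻³
Option W ranks first.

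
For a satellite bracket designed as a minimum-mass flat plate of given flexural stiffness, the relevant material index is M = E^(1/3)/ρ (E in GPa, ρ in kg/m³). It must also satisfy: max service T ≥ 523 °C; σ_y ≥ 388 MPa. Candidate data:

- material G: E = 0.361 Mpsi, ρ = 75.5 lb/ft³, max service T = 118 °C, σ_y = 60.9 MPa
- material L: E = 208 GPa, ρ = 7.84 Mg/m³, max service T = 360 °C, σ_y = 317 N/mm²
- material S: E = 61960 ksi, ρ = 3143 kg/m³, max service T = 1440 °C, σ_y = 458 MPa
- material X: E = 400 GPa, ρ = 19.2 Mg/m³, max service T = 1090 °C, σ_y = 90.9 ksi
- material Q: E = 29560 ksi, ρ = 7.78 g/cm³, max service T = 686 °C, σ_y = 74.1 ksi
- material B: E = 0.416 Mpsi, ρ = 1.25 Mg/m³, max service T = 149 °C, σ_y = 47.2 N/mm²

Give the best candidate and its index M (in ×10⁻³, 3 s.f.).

Screen on constraints: max service T ≥ 523 °C; σ_y ≥ 388 MPa. Survivors: material S, material X, material Q.
After converting to SI:
  material S: E = 427.2 GPa, ρ = 3143 kg/m³
  material X: E = 400.0 GPa, ρ = 19200 kg/m³
  material Q: E = 203.8 GPa, ρ = 7780 kg/m³
  material S: M = 2.40×10⁻³
  material Q: M = 0.756×10⁻³
  material X: M = 0.384×10⁻³
Material S has the largest M.

material S, M = 2.40×10⁻³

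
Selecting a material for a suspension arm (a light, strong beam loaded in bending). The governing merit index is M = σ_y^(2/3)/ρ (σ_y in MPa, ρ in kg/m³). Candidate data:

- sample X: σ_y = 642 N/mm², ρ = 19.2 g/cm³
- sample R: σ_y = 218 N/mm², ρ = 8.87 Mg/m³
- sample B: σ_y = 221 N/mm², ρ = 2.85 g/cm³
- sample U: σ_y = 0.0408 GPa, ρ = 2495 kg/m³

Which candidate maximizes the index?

In SI units:
  sample X: σ_y = 642.0 MPa, ρ = 19200 kg/m³
  sample R: σ_y = 218.0 MPa, ρ = 8870 kg/m³
  sample B: σ_y = 221.0 MPa, ρ = 2850 kg/m³
  sample U: σ_y = 40.80 MPa, ρ = 2495 kg/m³
  sample B: M = 12.8×10⁻³
  sample U: M = 4.75×10⁻³
  sample R: M = 4.08×10⁻³
  sample X: M = 3.88×10⁻³
Sample B has the largest M.

sample B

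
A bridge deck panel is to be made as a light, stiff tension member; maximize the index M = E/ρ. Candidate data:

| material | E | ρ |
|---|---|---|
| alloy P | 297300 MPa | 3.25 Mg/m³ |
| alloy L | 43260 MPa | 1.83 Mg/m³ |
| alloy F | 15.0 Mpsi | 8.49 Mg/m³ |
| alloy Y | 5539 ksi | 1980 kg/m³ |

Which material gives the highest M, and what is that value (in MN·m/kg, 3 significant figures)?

In SI units:
  alloy P: E = 297.3 GPa, ρ = 3250 kg/m³
  alloy L: E = 43.26 GPa, ρ = 1830 kg/m³
  alloy F: E = 103.4 GPa, ρ = 8490 kg/m³
  alloy Y: E = 38.19 GPa, ρ = 1980 kg/m³
  alloy P: M = 91.5 MN·m/kg
  alloy L: M = 23.6 MN·m/kg
  alloy Y: M = 19.3 MN·m/kg
  alloy F: M = 12.2 MN·m/kg
The maximum is for alloy P.

alloy P, M = 91.5 MN·m/kg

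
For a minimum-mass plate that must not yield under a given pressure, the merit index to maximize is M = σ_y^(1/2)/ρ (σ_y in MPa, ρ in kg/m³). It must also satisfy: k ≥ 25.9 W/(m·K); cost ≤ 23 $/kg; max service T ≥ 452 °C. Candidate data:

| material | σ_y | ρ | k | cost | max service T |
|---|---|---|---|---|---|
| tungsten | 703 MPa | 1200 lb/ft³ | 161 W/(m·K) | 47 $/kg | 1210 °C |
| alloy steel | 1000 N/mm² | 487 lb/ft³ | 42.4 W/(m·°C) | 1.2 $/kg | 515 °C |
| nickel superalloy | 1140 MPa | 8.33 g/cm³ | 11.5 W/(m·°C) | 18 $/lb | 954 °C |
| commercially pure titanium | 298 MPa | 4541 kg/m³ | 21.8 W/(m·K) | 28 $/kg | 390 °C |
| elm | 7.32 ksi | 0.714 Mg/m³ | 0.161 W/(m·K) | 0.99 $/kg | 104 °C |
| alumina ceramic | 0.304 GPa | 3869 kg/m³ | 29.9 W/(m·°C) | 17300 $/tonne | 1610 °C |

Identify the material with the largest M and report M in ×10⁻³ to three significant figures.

Screen on constraints: k ≥ 25.9 W/(m·K); cost ≤ 23 $/kg; max service T ≥ 452 °C. Survivors: alloy steel, alumina ceramic.
In SI units:
  alloy steel: σ_y = 1000 MPa, ρ = 7801 kg/m³
  alumina ceramic: σ_y = 304.0 MPa, ρ = 3869 kg/m³
  alumina ceramic: M = 4.51×10⁻³
  alloy steel: M = 4.05×10⁻³
Highest index: alumina ceramic.

alumina ceramic, M = 4.51×10⁻³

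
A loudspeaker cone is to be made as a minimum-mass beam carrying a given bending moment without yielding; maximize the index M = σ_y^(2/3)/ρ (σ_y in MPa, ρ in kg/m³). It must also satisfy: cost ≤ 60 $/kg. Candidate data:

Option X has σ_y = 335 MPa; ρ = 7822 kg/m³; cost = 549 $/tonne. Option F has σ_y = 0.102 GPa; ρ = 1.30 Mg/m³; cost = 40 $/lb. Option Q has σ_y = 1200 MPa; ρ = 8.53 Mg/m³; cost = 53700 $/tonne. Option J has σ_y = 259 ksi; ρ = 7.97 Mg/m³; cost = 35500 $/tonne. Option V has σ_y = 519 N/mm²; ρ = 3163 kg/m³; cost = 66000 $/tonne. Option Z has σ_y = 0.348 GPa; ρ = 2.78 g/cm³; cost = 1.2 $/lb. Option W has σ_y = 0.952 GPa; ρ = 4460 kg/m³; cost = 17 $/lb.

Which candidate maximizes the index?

option W

Screen on constraints: cost ≤ 60 $/kg. Survivors: option X, option Q, option J, option Z, option W.
Convert each candidate to consistent units, then evaluate M:
  option X: σ_y = 335.0 MPa, ρ = 7822 kg/m³
  option Q: σ_y = 1200 MPa, ρ = 8530 kg/m³
  option J: σ_y = 1786 MPa, ρ = 7970 kg/m³
  option Z: σ_y = 348.0 MPa, ρ = 2780 kg/m³
  option W: σ_y = 952.0 MPa, ρ = 4460 kg/m³
  option W: M = 21.7×10⁻³
  option J: M = 18.5×10⁻³
  option Z: M = 17.8×10⁻³
  option Q: M = 13.2×10⁻³
  option X: M = 6.17×10⁻³
The maximum is for option W.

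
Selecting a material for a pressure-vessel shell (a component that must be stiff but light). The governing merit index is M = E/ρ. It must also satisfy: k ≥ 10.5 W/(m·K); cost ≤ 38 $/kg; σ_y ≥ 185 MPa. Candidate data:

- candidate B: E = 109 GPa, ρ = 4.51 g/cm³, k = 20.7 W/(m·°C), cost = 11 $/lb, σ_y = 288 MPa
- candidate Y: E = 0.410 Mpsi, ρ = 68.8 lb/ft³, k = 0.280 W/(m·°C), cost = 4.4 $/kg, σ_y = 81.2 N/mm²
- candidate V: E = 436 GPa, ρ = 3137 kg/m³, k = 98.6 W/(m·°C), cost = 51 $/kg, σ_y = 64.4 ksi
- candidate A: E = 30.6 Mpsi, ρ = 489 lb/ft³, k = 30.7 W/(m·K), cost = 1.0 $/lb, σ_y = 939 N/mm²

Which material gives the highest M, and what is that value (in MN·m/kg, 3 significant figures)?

Screen on constraints: k ≥ 10.5 W/(m·K); cost ≤ 38 $/kg; σ_y ≥ 185 MPa. Survivors: candidate B, candidate A.
After converting to SI:
  candidate B: E = 109.0 GPa, ρ = 4510 kg/m³
  candidate A: E = 211.0 GPa, ρ = 7833 kg/m³
  candidate A: M = 26.9 MN·m/kg
  candidate B: M = 24.2 MN·m/kg
Highest index: candidate A.

candidate A, M = 26.9 MN·m/kg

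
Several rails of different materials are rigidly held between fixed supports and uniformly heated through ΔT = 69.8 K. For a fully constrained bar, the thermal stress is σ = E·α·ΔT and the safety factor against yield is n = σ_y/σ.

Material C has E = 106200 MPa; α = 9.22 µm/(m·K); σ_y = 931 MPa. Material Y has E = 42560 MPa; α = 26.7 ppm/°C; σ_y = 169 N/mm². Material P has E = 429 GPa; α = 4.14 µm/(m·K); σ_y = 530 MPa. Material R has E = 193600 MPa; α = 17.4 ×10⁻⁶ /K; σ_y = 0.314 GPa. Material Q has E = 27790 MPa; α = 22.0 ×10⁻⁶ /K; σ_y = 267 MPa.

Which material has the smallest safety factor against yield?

With everything in SI (GPa, ×10⁻⁶/K, MPa):
  material C: E = 106.2, α = 9.22, σ_y = 931.0 → σ = 68.3 MPa, n = 13.6
  material Y: E = 42.56, α = 26.7, σ_y = 169.0 → σ = 79.3 MPa, n = 2.13
  material P: E = 429.0, α = 4.14, σ_y = 530.0 → σ = 124 MPa, n = 4.28
  material R: E = 193.6, α = 17.4, σ_y = 314.0 → σ = 235 MPa, n = 1.34
  material Q: E = 27.79, α = 22.0, σ_y = 267.0 → σ = 42.7 MPa, n = 6.26
The minimum is material R at n = 1.34.

material R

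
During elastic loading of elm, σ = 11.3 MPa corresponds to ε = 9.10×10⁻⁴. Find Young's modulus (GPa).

12.4 GPa

E = σ/ε = 11.3 MPa / 9.10×10⁻⁴ = 12420 MPa = 12.4 GPa.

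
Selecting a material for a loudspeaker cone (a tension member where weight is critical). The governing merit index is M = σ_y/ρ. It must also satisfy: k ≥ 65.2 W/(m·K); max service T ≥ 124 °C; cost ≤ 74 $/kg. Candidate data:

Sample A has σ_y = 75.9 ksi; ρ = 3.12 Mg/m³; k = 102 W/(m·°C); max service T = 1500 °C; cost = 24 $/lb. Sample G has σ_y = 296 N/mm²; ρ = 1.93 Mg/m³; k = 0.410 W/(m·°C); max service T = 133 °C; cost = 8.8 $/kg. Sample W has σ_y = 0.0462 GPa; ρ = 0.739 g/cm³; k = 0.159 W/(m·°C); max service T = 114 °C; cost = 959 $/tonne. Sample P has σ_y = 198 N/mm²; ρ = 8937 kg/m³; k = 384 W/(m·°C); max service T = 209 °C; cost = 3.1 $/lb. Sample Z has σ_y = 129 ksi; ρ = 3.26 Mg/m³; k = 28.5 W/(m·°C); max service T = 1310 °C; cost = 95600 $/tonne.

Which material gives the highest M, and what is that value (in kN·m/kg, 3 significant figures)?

sample A, M = 168 kN·m/kg

Screen on constraints: k ≥ 65.2 W/(m·K); max service T ≥ 124 °C; cost ≤ 74 $/kg. Survivors: sample A, sample P.
Normalizing units and computing the index:
  sample A: σ_y = 523.3 MPa, ρ = 3120 kg/m³
  sample P: σ_y = 198.0 MPa, ρ = 8937 kg/m³
  sample A: M = 168 kN·m/kg
  sample P: M = 22.2 kN·m/kg
Highest index: sample A.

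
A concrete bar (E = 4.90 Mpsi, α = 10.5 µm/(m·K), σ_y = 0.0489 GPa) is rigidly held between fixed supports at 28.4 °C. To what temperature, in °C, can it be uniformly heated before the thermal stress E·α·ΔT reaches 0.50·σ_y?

E = 4.90 Mpsi = 33.78 GPa.
σ_y = 0.0489 GPa = 48.90 MPa.
E·α·ΔT = 24.45 MPa ⇒ ΔT = 24.45 / (33.78×10³ × 10.5×10⁻⁶) = 68.92 K.
T = 28.4 + 68.92 = 97.32 °C.

97.3 °C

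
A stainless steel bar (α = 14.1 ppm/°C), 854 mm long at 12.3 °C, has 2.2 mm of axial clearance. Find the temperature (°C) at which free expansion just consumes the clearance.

195 °C

α·L₀·ΔT = 2.2 mm ⇒ ΔT = 2.2 / (14.1×10⁻⁶ × 854.0) = 182.7 K.
T = 12.3 + 182.7 = 195.0 °C.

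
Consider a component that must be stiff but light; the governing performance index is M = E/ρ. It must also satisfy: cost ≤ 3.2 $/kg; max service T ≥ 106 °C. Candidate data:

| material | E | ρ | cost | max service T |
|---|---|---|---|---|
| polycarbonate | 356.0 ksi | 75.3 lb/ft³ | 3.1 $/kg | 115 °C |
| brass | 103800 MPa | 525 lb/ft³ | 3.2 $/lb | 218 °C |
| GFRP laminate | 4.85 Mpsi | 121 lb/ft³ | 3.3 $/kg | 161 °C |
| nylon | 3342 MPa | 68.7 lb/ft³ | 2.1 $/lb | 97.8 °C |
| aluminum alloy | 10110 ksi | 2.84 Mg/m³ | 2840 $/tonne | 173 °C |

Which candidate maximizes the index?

aluminum alloy

Screen on constraints: cost ≤ 3.2 $/kg; max service T ≥ 106 °C. Survivors: polycarbonate, aluminum alloy.
Putting every candidate on a common basis:
  polycarbonate: E = 2.455 GPa, ρ = 1206 kg/m³
  aluminum alloy: E = 69.71 GPa, ρ = 2840 kg/m³
  aluminum alloy: M = 24.5 MN·m/kg
  polycarbonate: M = 2.03 MN·m/kg
Aluminum alloy has the largest M.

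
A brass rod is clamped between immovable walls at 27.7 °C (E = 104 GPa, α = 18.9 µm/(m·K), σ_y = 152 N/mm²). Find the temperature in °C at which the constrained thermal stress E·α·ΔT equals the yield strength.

105 °C

σ_y = 152 N/mm² = 152.0 MPa.
E·α·ΔT = 152.0 MPa ⇒ ΔT = 152.0 / (104.0×10³ × 18.9×10⁻⁶) = 77.33 K.
T = 27.7 + 77.33 = 105.0 °C.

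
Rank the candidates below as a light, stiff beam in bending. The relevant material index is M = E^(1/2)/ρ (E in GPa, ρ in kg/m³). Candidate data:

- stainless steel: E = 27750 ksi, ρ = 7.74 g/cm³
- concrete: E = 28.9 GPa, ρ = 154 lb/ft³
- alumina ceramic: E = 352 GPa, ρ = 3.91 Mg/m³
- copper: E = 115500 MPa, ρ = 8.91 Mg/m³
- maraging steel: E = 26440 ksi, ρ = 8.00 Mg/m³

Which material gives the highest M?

alumina ceramic

In SI units:
  stainless steel: E = 191.3 GPa, ρ = 7740 kg/m³
  concrete: E = 28.90 GPa, ρ = 2467 kg/m³
  alumina ceramic: E = 352.0 GPa, ρ = 3910 kg/m³
  copper: E = 115.5 GPa, ρ = 8910 kg/m³
  maraging steel: E = 182.3 GPa, ρ = 8000 kg/m³
  alumina ceramic: M = 4.80×10⁻³
  concrete: M = 2.18×10⁻³
  stainless steel: M = 1.79×10⁻³
  maraging steel: M = 1.69×10⁻³
  copper: M = 1.21×10⁻³
Highest index: alumina ceramic.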